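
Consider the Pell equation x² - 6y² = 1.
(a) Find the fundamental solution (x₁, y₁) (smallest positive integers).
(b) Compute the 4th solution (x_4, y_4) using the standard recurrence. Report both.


Step 1: Find the fundamental solution (x₁, y₁) of x² - 6y² = 1.
  Expand √6 as a continued fraction. a₀ = ⌊√6⌋ = 2; iterate m_{k+1} = d_k·a_k − m_k, d_{k+1} = (6 − m_{k+1}²)/d_k, a_{k+1} = ⌊(a₀ + m_{k+1})/d_{k+1}⌋ (starting m₀ = 0, d₀ = 1), with convergents p_k = a_k·p_{k-1} + p_{k-2}, q_k = a_k·q_{k-1} + q_{k-2} (p₋₁ = 1, q₋₁ = 0):
  k = 0: a₀ = 2; p₀/q₀ = 2/1; p₀² − 6·q₀² = 4 − 6 = -2.
  k = 1: m = 2, d = 2, a = ⌊(2 + 2)/2⌋ = 2; p/q = (2·2 + 1)/(2·1 + 0) = 5/2; p² − 6·q² = 25 − 24 = 1.
  The first convergent with p² − 6·q² = 1 gives the fundamental solution (x₁, y₁) = (5, 2).
Step 2: Apply the recurrence (x_{n+1}, y_{n+1}) = (x₁x_n + 6y₁y_n, x₁y_n + y₁x_n) repeatedly.
  From (x_1, y_1) = (5, 2): x_2 = 5·5 + 6·2·2 = 49; y_2 = 5·2 + 2·5 = 20.
  From (x_2, y_2) = (49, 20): x_3 = 5·49 + 6·2·20 = 485; y_3 = 5·20 + 2·49 = 198.
  From (x_3, y_3) = (485, 198): x_4 = 5·485 + 6·2·198 = 4801; y_4 = 5·198 + 2·485 = 1960.
Step 3: Verify x_4² - 6·y_4² = 23049601 - 23049600 = 1 (should be 1). ✓

(x_1, y_1) = (5, 2); (x_4, y_4) = (4801, 1960).


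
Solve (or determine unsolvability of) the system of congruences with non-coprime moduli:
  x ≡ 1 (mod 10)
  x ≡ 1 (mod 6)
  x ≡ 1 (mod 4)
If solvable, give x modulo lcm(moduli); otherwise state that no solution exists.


Moduli 10, 6, 4 are not pairwise coprime, so CRT works modulo lcm(m_i) when all pairwise compatibility conditions hold.
Pairwise compatibility: gcd(m_i, m_j) must divide a_i - a_j for every pair.
Merge one congruence at a time:
  Start: x ≡ 1 (mod 10).
  Combine with x ≡ 1 (mod 6): gcd(10, 6) = 2; 1 - 1 = 0, which IS divisible by 2, so compatible.
    Write x = 1 + 10·t and substitute into x ≡ 1 (mod 6): 10·t ≡ 1 − 1 = 0 (mod 6).
    Divide the congruence (and modulus) by g = 2: 5·t ≡ 0 (mod 3).
    Reduce coefficients mod 3: 2·t ≡ 0 (mod 3).
    The inverse of 2 mod 3 is 2 (since 2·2 = 4 = 1·3 + 1), so t ≡ 2·0 = 0 ≡ 0 (mod 3).
    Then x = 1 + 10·0 = 1, valid modulo lcm(10, 6) = 30: x ≡ 1 (mod 30).
  Combine with x ≡ 1 (mod 4): gcd(30, 4) = 2; 1 - 1 = 0, which IS divisible by 2, so compatible.
    Write x = 1 + 30·t and substitute into x ≡ 1 (mod 4): 30·t ≡ 1 − 1 = 0 (mod 4).
    Divide the congruence (and modulus) by g = 2: 15·t ≡ 0 (mod 2).
    Reduce coefficients mod 2: 1·t ≡ 0 (mod 2).
    So t ≡ 0 (mod 2).
    Then x = 1 + 30·0 = 1, valid modulo lcm(30, 4) = 60: x ≡ 1 (mod 60).
Verify: 1 mod 10 = 1, 1 mod 6 = 1, 1 mod 4 = 1.

x ≡ 1 (mod 60).


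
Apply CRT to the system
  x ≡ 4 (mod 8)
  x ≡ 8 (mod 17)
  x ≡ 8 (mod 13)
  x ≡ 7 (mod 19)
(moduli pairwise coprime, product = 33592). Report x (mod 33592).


Product of moduli M = 8 · 17 · 13 · 19 = 33592.
Merge one congruence at a time:
  Start: x ≡ 4 (mod 8).
  Combine with x ≡ 8 (mod 17); new modulus lcm = 136.
    Write x = 4 + 8·t and substitute into x ≡ 8 (mod 17): 8·t ≡ 8 − 4 = 4 (mod 17).
    The inverse of 8 mod 17 is 15 (since 8·15 = 120 = 7·17 + 1), so t ≡ 15·4 = 60 ≡ 9 (mod 17).
    Then x = 4 + 8·9 = 76, valid modulo lcm(8, 17) = 136: x ≡ 76 (mod 136).
  Combine with x ≡ 8 (mod 13); new modulus lcm = 1768.
    Write x = 76 + 136·t and substitute into x ≡ 8 (mod 13): 136·t ≡ 8 − 76 = -68 (mod 13).
    Reduce coefficients mod 13: 6·t ≡ 10 (mod 13).
    The inverse of 6 mod 13 is 11 (since 6·11 = 66 = 5·13 + 1), so t ≡ 11·10 = 110 ≡ 6 (mod 13).
    Then x = 76 + 136·6 = 892, valid modulo lcm(136, 13) = 1768: x ≡ 892 (mod 1768).
  Combine with x ≡ 7 (mod 19); new modulus lcm = 33592.
    Write x = 892 + 1768·t and substitute into x ≡ 7 (mod 19): 1768·t ≡ 7 − 892 = -885 (mod 19).
    Reduce coefficients mod 19: 1·t ≡ 8 (mod 19).
    So t ≡ 8 (mod 19).
    Then x = 892 + 1768·8 = 15036, valid modulo lcm(1768, 19) = 33592: x ≡ 15036 (mod 33592).
Verify against each original: 15036 mod 8 = 4, 15036 mod 17 = 8, 15036 mod 13 = 8, 15036 mod 19 = 7.

x ≡ 15036 (mod 33592).


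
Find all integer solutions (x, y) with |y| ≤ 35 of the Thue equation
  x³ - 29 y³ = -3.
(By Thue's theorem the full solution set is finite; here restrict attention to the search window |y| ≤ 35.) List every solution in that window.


The equation is x³ - 29y³ = -3. For fixed y, x³ = 29·y³ − 3, so a solution requires the RHS to be a perfect cube.
Strategy: iterate y from -35 to 35, compute RHS = 29·y³ − 3, and check whether it is a (positive or negative) perfect cube.
Check small values of y:
  y = 0: RHS = -3 is not a perfect cube.
  y = 1: RHS = 26 is not a perfect cube.
  y = -1: RHS = -32 is not a perfect cube.
  y = 2: RHS = 229 is not a perfect cube.
  y = -2: RHS = -235 is not a perfect cube.
  y = 3: RHS = 780 is not a perfect cube.
  y = -3: RHS = -786 is not a perfect cube.
Continuing the search up to |y| = 35 finds no solutions either.
No (x, y) in the scanned range satisfies the equation.

No integer solutions with |y| ≤ 35.


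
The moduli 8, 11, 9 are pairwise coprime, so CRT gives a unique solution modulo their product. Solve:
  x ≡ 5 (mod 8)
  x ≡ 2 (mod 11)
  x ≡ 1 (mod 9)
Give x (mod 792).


Moduli 8, 11, 9 are pairwise coprime; by CRT there is a unique solution modulo M = 8 · 11 · 9 = 792.
Solve pairwise, accumulating the modulus:
  Start with x ≡ 5 (mod 8).
  Combine with x ≡ 2 (mod 11): since gcd(8, 11) = 1, we get a unique residue mod 88.
    Write x = 5 + 8·t and substitute into x ≡ 2 (mod 11): 8·t ≡ 2 − 5 = -3 (mod 11).
    Reduce coefficients mod 11: 8·t ≡ 8 (mod 11).
    The inverse of 8 mod 11 is 7 (since 8·7 = 56 = 5·11 + 1), so t ≡ 7·8 = 56 ≡ 1 (mod 11).
    Then x = 5 + 8·1 = 13, valid modulo lcm(8, 11) = 88: x ≡ 13 (mod 88).
  Combine with x ≡ 1 (mod 9): since gcd(88, 9) = 1, we get a unique residue mod 792.
    Write x = 13 + 88·t and substitute into x ≡ 1 (mod 9): 88·t ≡ 1 − 13 = -12 (mod 9).
    Reduce coefficients mod 9: 7·t ≡ 6 (mod 9).
    The inverse of 7 mod 9 is 4 (since 7·4 = 28 = 3·9 + 1), so t ≡ 4·6 = 24 ≡ 6 (mod 9).
    Then x = 13 + 88·6 = 541, valid modulo lcm(88, 9) = 792: x ≡ 541 (mod 792).
Verify: 541 mod 8 = 5 ✓, 541 mod 11 = 2 ✓, 541 mod 9 = 1 ✓.

x ≡ 541 (mod 792).


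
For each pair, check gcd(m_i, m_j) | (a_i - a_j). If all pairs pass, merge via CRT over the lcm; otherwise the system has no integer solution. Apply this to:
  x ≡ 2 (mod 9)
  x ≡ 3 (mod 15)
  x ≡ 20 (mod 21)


Moduli 9, 15, 21 are not pairwise coprime, so CRT works modulo lcm(m_i) when all pairwise compatibility conditions hold.
Pairwise compatibility: gcd(m_i, m_j) must divide a_i - a_j for every pair.
Merge one congruence at a time:
  Start: x ≡ 2 (mod 9).
  Combine with x ≡ 3 (mod 15): gcd(9, 15) = 3, and 3 - 2 = 1 is NOT divisible by 3.
    ⇒ system is inconsistent (no integer solution).

No solution (the system is inconsistent).


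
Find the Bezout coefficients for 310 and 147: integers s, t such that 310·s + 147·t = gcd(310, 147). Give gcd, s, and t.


Euclidean algorithm on (310, 147) — divide until remainder is 0:
  310 = 2 · 147 + 16
  147 = 9 · 16 + 3
  16 = 5 · 3 + 1
  3 = 3 · 1 + 0
gcd(310, 147) = 1.
Track Bezout coefficients alongside the remainders: start with r₀ = 310 = a·1 + b·0 (s = 1, t = 0) and r₁ = 147 = a·0 + b·1 (s = 0, t = 1); each new remainder r_{k+1} = r_{k-1} − q_k·r_k inherits s_{k+1} = s_{k-1} − q_k·s_k, t_{k+1} = t_{k-1} − q_k·t_k, so r_k = a·s_k + b·t_k at every step:
  q = 2: r = 16, s = 1 − 2·0 = 1, t = 0 − 2·1 = -2  (check: 310·1 + 147·(-2) = 16)
  q = 9: r = 3, s = 0 − 9·1 = -9, t = 1 − 9·(-2) = 19  (check: 310·(-9) + 147·19 = 3)
  q = 5: r = 1, s = 1 − 5·(-9) = 46, t = -2 − 5·19 = -97  (check: 310·46 + 147·(-97) = 1)
The row with r = 1 (the gcd) gives the Bezout coefficients s = 46, t = -97.
Result: 310 · (46) + 147 · (-97) = 1.

gcd(310, 147) = 1; s = 46, t = -97 (check: 310·46 + 147·(-97) = 1).


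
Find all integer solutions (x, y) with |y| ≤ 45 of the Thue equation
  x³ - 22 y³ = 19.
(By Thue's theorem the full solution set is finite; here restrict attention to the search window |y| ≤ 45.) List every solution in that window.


The equation is x³ - 22y³ = 19. For fixed y, x³ = 22·y³ + 19, so a solution requires the RHS to be a perfect cube.
Strategy: iterate y from -45 to 45, compute RHS = 22·y³ + 19, and check whether it is a (positive or negative) perfect cube.
Check small values of y:
  y = 0: RHS = 19 is not a perfect cube.
  y = 1: RHS = 41 is not a perfect cube.
  y = -1: RHS = -3 is not a perfect cube.
  y = 2: RHS = 195 is not a perfect cube.
  y = -2: RHS = -157 is not a perfect cube.
  y = 3: RHS = 613 is not a perfect cube.
  y = -3: RHS = -575 is not a perfect cube.
Continuing the search up to |y| = 45 finds no solutions either.
No (x, y) in the scanned range satisfies the equation.

No integer solutions with |y| ≤ 45.


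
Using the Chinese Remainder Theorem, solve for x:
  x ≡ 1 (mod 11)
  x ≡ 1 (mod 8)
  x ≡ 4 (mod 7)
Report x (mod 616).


Moduli 11, 8, 7 are pairwise coprime; by CRT there is a unique solution modulo M = 11 · 8 · 7 = 616.
Solve pairwise, accumulating the modulus:
  Start with x ≡ 1 (mod 11).
  Combine with x ≡ 1 (mod 8): since gcd(11, 8) = 1, we get a unique residue mod 88.
    Write x = 1 + 11·t and substitute into x ≡ 1 (mod 8): 11·t ≡ 1 − 1 = 0 (mod 8).
    Reduce coefficients mod 8: 3·t ≡ 0 (mod 8).
    The inverse of 3 mod 8 is 3 (since 3·3 = 9 = 1·8 + 1), so t ≡ 3·0 = 0 ≡ 0 (mod 8).
    Then x = 1 + 11·0 = 1, valid modulo lcm(11, 8) = 88: x ≡ 1 (mod 88).
  Combine with x ≡ 4 (mod 7): since gcd(88, 7) = 1, we get a unique residue mod 616.
    Write x = 1 + 88·t and substitute into x ≡ 4 (mod 7): 88·t ≡ 4 − 1 = 3 (mod 7).
    Reduce coefficients mod 7: 4·t ≡ 3 (mod 7).
    The inverse of 4 mod 7 is 2 (since 4·2 = 8 = 1·7 + 1), so t ≡ 2·3 = 6 ≡ 6 (mod 7).
    Then x = 1 + 88·6 = 529, valid modulo lcm(88, 7) = 616: x ≡ 529 (mod 616).
Verify: 529 mod 11 = 1 ✓, 529 mod 8 = 1 ✓, 529 mod 7 = 4 ✓.

x ≡ 529 (mod 616).


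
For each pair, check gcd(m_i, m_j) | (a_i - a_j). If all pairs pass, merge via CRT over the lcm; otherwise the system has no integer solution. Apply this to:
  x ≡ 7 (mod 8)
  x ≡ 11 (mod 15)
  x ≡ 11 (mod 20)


Moduli 8, 15, 20 are not pairwise coprime, so CRT works modulo lcm(m_i) when all pairwise compatibility conditions hold.
Pairwise compatibility: gcd(m_i, m_j) must divide a_i - a_j for every pair.
Merge one congruence at a time:
  Start: x ≡ 7 (mod 8).
  Combine with x ≡ 11 (mod 15): gcd(8, 15) = 1; 11 - 7 = 4, which IS divisible by 1, so compatible.
    Write x = 7 + 8·t and substitute into x ≡ 11 (mod 15): 8·t ≡ 11 − 7 = 4 (mod 15).
    The inverse of 8 mod 15 is 2 (since 8·2 = 16 = 1·15 + 1), so t ≡ 2·4 = 8 ≡ 8 (mod 15).
    Then x = 7 + 8·8 = 71, valid modulo lcm(8, 15) = 120: x ≡ 71 (mod 120).
  Combine with x ≡ 11 (mod 20): gcd(120, 20) = 20; 11 - 71 = -60, which IS divisible by 20, so compatible.
    Write x = 71 + 120·t and substitute into x ≡ 11 (mod 20): 120·t ≡ 11 − 71 = -60 (mod 20).
    Divide the congruence (and modulus) by g = 20: 6·t ≡ -3 (mod 1).
    Modulo 1 every t works; take t = 0.
    Then x = 71 + 120·0 = 71, valid modulo lcm(120, 20) = 120: x ≡ 71 (mod 120).
Verify: 71 mod 8 = 7, 71 mod 15 = 11, 71 mod 20 = 11.

x ≡ 71 (mod 120).


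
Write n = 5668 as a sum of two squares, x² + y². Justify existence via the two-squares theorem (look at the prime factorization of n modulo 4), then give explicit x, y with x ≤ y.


Step 1: Factor n = 5668 = 2^2 · 13 · 109.
Step 2: Check the mod-4 condition on each prime factor: 2 = 2 (special); 13 ≡ 1 (mod 4), exponent 1; 109 ≡ 1 (mod 4), exponent 1.
All primes ≡ 3 (mod 4) appear to even exponent (or don't appear), so by the two-squares theorem n IS expressible as a sum of two squares.
Step 3: Build a representation. Group n = k² · m with k = 2 and m = 13 · 109 = 1417 (a product of primes ≡ 1 (mod 4)); a representation of m scales to one of n via (k·x)² + (k·y)² = k²(x² + y²). Each prime p ≡ 1 (mod 4) is itself a sum of two squares; find a² by testing p − a² for a perfect square:
  13: 13 − 1² = 12, 13 − 2² = 9 = 3² ⇒ 13 = 2² + 3².
  109: 109 − 1² = 108, 109 − 2² = 105, 109 − 3² = 100 = 10² ⇒ 109 = 3² + 10².
  Combine using the Brahmagupta–Fibonacci identity (a² + b²)(c² + d²) = (ac − bd)² + (ad + bc)² = (ac + bd)² + (ad − bc)²:
  13 · 109 = 1417: from (2² + 3²)(3² + 10²), take (2·3 − 3·10, 2·10 + 3·3) = (6 − 30, 20 + 9) = (-24, 29); dropping signs (only squares matter) gives (24, 29); check 24² + 29² = 576 + 841 = 1417 ✓.
  Scale by k = 2: (2·24, 2·29) = (48, 58).
Step 4: Order so x ≤ y and verify: 48² + 58² = 2304 + 3364 = 5668 = n. ✓

n = 5668 = 48² + 58² (one valid representation with x ≤ y).


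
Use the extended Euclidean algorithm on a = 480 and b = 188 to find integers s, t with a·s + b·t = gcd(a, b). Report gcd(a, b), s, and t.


Euclidean algorithm on (480, 188) — divide until remainder is 0:
  480 = 2 · 188 + 104
  188 = 1 · 104 + 84
  104 = 1 · 84 + 20
  84 = 4 · 20 + 4
  20 = 5 · 4 + 0
gcd(480, 188) = 4.
Track Bezout coefficients alongside the remainders: start with r₀ = 480 = a·1 + b·0 (s = 1, t = 0) and r₁ = 188 = a·0 + b·1 (s = 0, t = 1); each new remainder r_{k+1} = r_{k-1} − q_k·r_k inherits s_{k+1} = s_{k-1} − q_k·s_k, t_{k+1} = t_{k-1} − q_k·t_k, so r_k = a·s_k + b·t_k at every step:
  q = 2: r = 104, s = 1 − 2·0 = 1, t = 0 − 2·1 = -2  (check: 480·1 + 188·(-2) = 104)
  q = 1: r = 84, s = 0 − 1·1 = -1, t = 1 − 1·(-2) = 3  (check: 480·(-1) + 188·3 = 84)
  q = 1: r = 20, s = 1 − 1·(-1) = 2, t = -2 − 1·3 = -5  (check: 480·2 + 188·(-5) = 20)
  q = 4: r = 4, s = -1 − 4·2 = -9, t = 3 − 4·(-5) = 23  (check: 480·(-9) + 188·23 = 4)
The row with r = 4 (the gcd) gives the Bezout coefficients s = -9, t = 23.
Result: 480 · (-9) + 188 · (23) = 4.

gcd(480, 188) = 4; s = -9, t = 23 (check: 480·(-9) + 188·23 = 4).


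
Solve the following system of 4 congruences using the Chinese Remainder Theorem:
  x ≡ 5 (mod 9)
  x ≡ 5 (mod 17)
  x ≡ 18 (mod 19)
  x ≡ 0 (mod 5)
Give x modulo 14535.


Product of moduli M = 9 · 17 · 19 · 5 = 14535.
Merge one congruence at a time:
  Start: x ≡ 5 (mod 9).
  Combine with x ≡ 5 (mod 17); new modulus lcm = 153.
    Write x = 5 + 9·t and substitute into x ≡ 5 (mod 17): 9·t ≡ 5 − 5 = 0 (mod 17).
    The inverse of 9 mod 17 is 2 (since 9·2 = 18 = 1·17 + 1), so t ≡ 2·0 = 0 ≡ 0 (mod 17).
    Then x = 5 + 9·0 = 5, valid modulo lcm(9, 17) = 153: x ≡ 5 (mod 153).
  Combine with x ≡ 18 (mod 19); new modulus lcm = 2907.
    Write x = 5 + 153·t and substitute into x ≡ 18 (mod 19): 153·t ≡ 18 − 5 = 13 (mod 19).
    Reduce coefficients mod 19: 1·t ≡ 13 (mod 19).
    So t ≡ 13 (mod 19).
    Then x = 5 + 153·13 = 1994, valid modulo lcm(153, 19) = 2907: x ≡ 1994 (mod 2907).
  Combine with x ≡ 0 (mod 5); new modulus lcm = 14535.
    Write x = 1994 + 2907·t and substitute into x ≡ 0 (mod 5): 2907·t ≡ 0 − 1994 = -1994 (mod 5).
    Reduce coefficients mod 5: 2·t ≡ 1 (mod 5).
    The inverse of 2 mod 5 is 3 (since 2·3 = 6 = 1·5 + 1), so t ≡ 3·1 = 3 ≡ 3 (mod 5).
    Then x = 1994 + 2907·3 = 10715, valid modulo lcm(2907, 5) = 14535: x ≡ 10715 (mod 14535).
Verify against each original: 10715 mod 9 = 5, 10715 mod 17 = 5, 10715 mod 19 = 18, 10715 mod 5 = 0.

x ≡ 10715 (mod 14535).


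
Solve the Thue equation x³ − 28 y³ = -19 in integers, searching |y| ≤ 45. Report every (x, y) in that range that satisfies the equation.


The equation is x³ - 28y³ = -19. For fixed y, x³ = 28·y³ − 19, so a solution requires the RHS to be a perfect cube.
Strategy: iterate y from -45 to 45, compute RHS = 28·y³ − 19, and check whether it is a (positive or negative) perfect cube.
Check small values of y:
  y = 0: RHS = -19 is not a perfect cube.
  y = 1: RHS = 9 is not a perfect cube.
  y = -1: RHS = -47 is not a perfect cube.
  y = 2: RHS = 205 is not a perfect cube.
  y = -2: RHS = -243 is not a perfect cube.
  y = 3: RHS = 737 is not a perfect cube.
  y = -3: RHS = -775 is not a perfect cube.
Continuing the search up to |y| = 45 finds no solutions either.
No (x, y) in the scanned range satisfies the equation.

No integer solutions with |y| ≤ 45.


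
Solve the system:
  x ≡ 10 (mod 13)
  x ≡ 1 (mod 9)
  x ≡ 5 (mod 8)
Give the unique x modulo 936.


Moduli 13, 9, 8 are pairwise coprime; by CRT there is a unique solution modulo M = 13 · 9 · 8 = 936.
Solve pairwise, accumulating the modulus:
  Start with x ≡ 10 (mod 13).
  Combine with x ≡ 1 (mod 9): since gcd(13, 9) = 1, we get a unique residue mod 117.
    Write x = 10 + 13·t and substitute into x ≡ 1 (mod 9): 13·t ≡ 1 − 10 = -9 (mod 9).
    Reduce coefficients mod 9: 4·t ≡ 0 (mod 9).
    The inverse of 4 mod 9 is 7 (since 4·7 = 28 = 3·9 + 1), so t ≡ 7·0 = 0 ≡ 0 (mod 9).
    Then x = 10 + 13·0 = 10, valid modulo lcm(13, 9) = 117: x ≡ 10 (mod 117).
  Combine with x ≡ 5 (mod 8): since gcd(117, 8) = 1, we get a unique residue mod 936.
    Write x = 10 + 117·t and substitute into x ≡ 5 (mod 8): 117·t ≡ 5 − 10 = -5 (mod 8).
    Reduce coefficients mod 8: 5·t ≡ 3 (mod 8).
    The inverse of 5 mod 8 is 5 (since 5·5 = 25 = 3·8 + 1), so t ≡ 5·3 = 15 ≡ 7 (mod 8).
    Then x = 10 + 117·7 = 829, valid modulo lcm(117, 8) = 936: x ≡ 829 (mod 936).
Verify: 829 mod 13 = 10 ✓, 829 mod 9 = 1 ✓, 829 mod 8 = 5 ✓.

x ≡ 829 (mod 936).


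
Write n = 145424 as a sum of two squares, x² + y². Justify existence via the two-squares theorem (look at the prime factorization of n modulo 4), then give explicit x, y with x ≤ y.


Step 1: Factor n = 145424 = 2^4 · 61 · 149.
Step 2: Check the mod-4 condition on each prime factor: 2 = 2 (special); 61 ≡ 1 (mod 4), exponent 1; 149 ≡ 1 (mod 4), exponent 1.
All primes ≡ 3 (mod 4) appear to even exponent (or don't appear), so by the two-squares theorem n IS expressible as a sum of two squares.
Step 3: Build a representation. Group n = k² · m with k = 4 and m = 61 · 149 = 9089 (a product of primes ≡ 1 (mod 4)); a representation of m scales to one of n via (k·x)² + (k·y)² = k²(x² + y²). Each prime p ≡ 1 (mod 4) is itself a sum of two squares; find a² by testing p − a² for a perfect square:
  61: 61 − 1² = 60, 61 − 2² = 57, 61 − 3² = 52, 61 − 4² = 45, 61 − 5² = 36 = 6² ⇒ 61 = 5² + 6².
  149: 149 − 1² = 148, 149 − 2² = 145, 149 − 3² = 140, 149 − 4² = 133, 149 − 5² = 124, 149 − 6² = 113, 149 − 7² = 100 = 10² ⇒ 149 = 7² + 10².
  Combine using the Brahmagupta–Fibonacci identity (a² + b²)(c² + d²) = (ac − bd)² + (ad + bc)² = (ac + bd)² + (ad − bc)²:
  61 · 149 = 9089: from (5² + 6²)(7² + 10²), take (5·7 − 6·10, 5·10 + 6·7) = (35 − 60, 50 + 42) = (-25, 92); dropping signs (only squares matter) gives (25, 92); check 25² + 92² = 625 + 8464 = 9089 ✓.
  Scale by k = 4: (4·25, 4·92) = (100, 368).
Step 4: Order so x ≤ y and verify: 100² + 368² = 10000 + 135424 = 145424 = n. ✓

n = 145424 = 100² + 368² (one valid representation with x ≤ y).


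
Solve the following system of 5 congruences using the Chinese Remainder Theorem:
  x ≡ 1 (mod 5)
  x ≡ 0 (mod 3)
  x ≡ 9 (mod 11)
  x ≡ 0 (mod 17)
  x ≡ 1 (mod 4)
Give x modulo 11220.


Product of moduli M = 5 · 3 · 11 · 17 · 4 = 11220.
Merge one congruence at a time:
  Start: x ≡ 1 (mod 5).
  Combine with x ≡ 0 (mod 3); new modulus lcm = 15.
    Write x = 1 + 5·t and substitute into x ≡ 0 (mod 3): 5·t ≡ 0 − 1 = -1 (mod 3).
    Reduce coefficients mod 3: 2·t ≡ 2 (mod 3).
    The inverse of 2 mod 3 is 2 (since 2·2 = 4 = 1·3 + 1), so t ≡ 2·2 = 4 ≡ 1 (mod 3).
    Then x = 1 + 5·1 = 6, valid modulo lcm(5, 3) = 15: x ≡ 6 (mod 15).
  Combine with x ≡ 9 (mod 11); new modulus lcm = 165.
    Write x = 6 + 15·t and substitute into x ≡ 9 (mod 11): 15·t ≡ 9 − 6 = 3 (mod 11).
    Reduce coefficients mod 11: 4·t ≡ 3 (mod 11).
    The inverse of 4 mod 11 is 3 (since 4·3 = 12 = 1·11 + 1), so t ≡ 3·3 = 9 ≡ 9 (mod 11).
    Then x = 6 + 15·9 = 141, valid modulo lcm(15, 11) = 165: x ≡ 141 (mod 165).
  Combine with x ≡ 0 (mod 17); new modulus lcm = 2805.
    Write x = 141 + 165·t and substitute into x ≡ 0 (mod 17): 165·t ≡ 0 − 141 = -141 (mod 17).
    Reduce coefficients mod 17: 12·t ≡ 12 (mod 17).
    The inverse of 12 mod 17 is 10 (since 12·10 = 120 = 7·17 + 1), so t ≡ 10·12 = 120 ≡ 1 (mod 17).
    Then x = 141 + 165·1 = 306, valid modulo lcm(165, 17) = 2805: x ≡ 306 (mod 2805).
  Combine with x ≡ 1 (mod 4); new modulus lcm = 11220.
    Write x = 306 + 2805·t and substitute into x ≡ 1 (mod 4): 2805·t ≡ 1 − 306 = -305 (mod 4).
    Reduce coefficients mod 4: 1·t ≡ 3 (mod 4).
    So t ≡ 3 (mod 4).
    Then x = 306 + 2805·3 = 8721, valid modulo lcm(2805, 4) = 11220: x ≡ 8721 (mod 11220).
Verify against each original: 8721 mod 5 = 1, 8721 mod 3 = 0, 8721 mod 11 = 9, 8721 mod 17 = 0, 8721 mod 4 = 1.

x ≡ 8721 (mod 11220).


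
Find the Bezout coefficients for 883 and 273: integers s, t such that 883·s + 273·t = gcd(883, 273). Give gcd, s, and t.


Euclidean algorithm on (883, 273) — divide until remainder is 0:
  883 = 3 · 273 + 64
  273 = 4 · 64 + 17
  64 = 3 · 17 + 13
  17 = 1 · 13 + 4
  13 = 3 · 4 + 1
  4 = 4 · 1 + 0
gcd(883, 273) = 1.
Track Bezout coefficients alongside the remainders: start with r₀ = 883 = a·1 + b·0 (s = 1, t = 0) and r₁ = 273 = a·0 + b·1 (s = 0, t = 1); each new remainder r_{k+1} = r_{k-1} − q_k·r_k inherits s_{k+1} = s_{k-1} − q_k·s_k, t_{k+1} = t_{k-1} − q_k·t_k, so r_k = a·s_k + b·t_k at every step:
  q = 3: r = 64, s = 1 − 3·0 = 1, t = 0 − 3·1 = -3  (check: 883·1 + 273·(-3) = 64)
  q = 4: r = 17, s = 0 − 4·1 = -4, t = 1 − 4·(-3) = 13  (check: 883·(-4) + 273·13 = 17)
  q = 3: r = 13, s = 1 − 3·(-4) = 13, t = -3 − 3·13 = -42  (check: 883·13 + 273·(-42) = 13)
  q = 1: r = 4, s = -4 − 1·13 = -17, t = 13 − 1·(-42) = 55  (check: 883·(-17) + 273·55 = 4)
  q = 3: r = 1, s = 13 − 3·(-17) = 64, t = -42 − 3·55 = -207  (check: 883·64 + 273·(-207) = 1)
The row with r = 1 (the gcd) gives the Bezout coefficients s = 64, t = -207.
Result: 883 · (64) + 273 · (-207) = 1.

gcd(883, 273) = 1; s = 64, t = -207 (check: 883·64 + 273·(-207) = 1).


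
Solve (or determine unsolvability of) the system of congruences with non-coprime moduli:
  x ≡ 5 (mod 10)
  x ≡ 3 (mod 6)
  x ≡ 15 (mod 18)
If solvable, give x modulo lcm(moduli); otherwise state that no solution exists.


Moduli 10, 6, 18 are not pairwise coprime, so CRT works modulo lcm(m_i) when all pairwise compatibility conditions hold.
Pairwise compatibility: gcd(m_i, m_j) must divide a_i - a_j for every pair.
Merge one congruence at a time:
  Start: x ≡ 5 (mod 10).
  Combine with x ≡ 3 (mod 6): gcd(10, 6) = 2; 3 - 5 = -2, which IS divisible by 2, so compatible.
    Write x = 5 + 10·t and substitute into x ≡ 3 (mod 6): 10·t ≡ 3 − 5 = -2 (mod 6).
    Divide the congruence (and modulus) by g = 2: 5·t ≡ -1 (mod 3).
    Reduce coefficients mod 3: 2·t ≡ 2 (mod 3).
    The inverse of 2 mod 3 is 2 (since 2·2 = 4 = 1·3 + 1), so t ≡ 2·2 = 4 ≡ 1 (mod 3).
    Then x = 5 + 10·1 = 15, valid modulo lcm(10, 6) = 30: x ≡ 15 (mod 30).
  Combine with x ≡ 15 (mod 18): gcd(30, 18) = 6; 15 - 15 = 0, which IS divisible by 6, so compatible.
    Write x = 15 + 30·t and substitute into x ≡ 15 (mod 18): 30·t ≡ 15 − 15 = 0 (mod 18).
    Divide the congruence (and modulus) by g = 6: 5·t ≡ 0 (mod 3).
    Reduce coefficients mod 3: 2·t ≡ 0 (mod 3).
    The inverse of 2 mod 3 is 2 (since 2·2 = 4 = 1·3 + 1), so t ≡ 2·0 = 0 ≡ 0 (mod 3).
    Then x = 15 + 30·0 = 15, valid modulo lcm(30, 18) = 90: x ≡ 15 (mod 90).
Verify: 15 mod 10 = 5, 15 mod 6 = 3, 15 mod 18 = 15.

x ≡ 15 (mod 90).


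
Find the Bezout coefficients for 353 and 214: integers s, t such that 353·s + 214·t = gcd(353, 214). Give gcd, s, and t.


Euclidean algorithm on (353, 214) — divide until remainder is 0:
  353 = 1 · 214 + 139
  214 = 1 · 139 + 75
  139 = 1 · 75 + 64
  75 = 1 · 64 + 11
  64 = 5 · 11 + 9
  11 = 1 · 9 + 2
  9 = 4 · 2 + 1
  2 = 2 · 1 + 0
gcd(353, 214) = 1.
Track Bezout coefficients alongside the remainders: start with r₀ = 353 = a·1 + b·0 (s = 1, t = 0) and r₁ = 214 = a·0 + b·1 (s = 0, t = 1); each new remainder r_{k+1} = r_{k-1} − q_k·r_k inherits s_{k+1} = s_{k-1} − q_k·s_k, t_{k+1} = t_{k-1} − q_k·t_k, so r_k = a·s_k + b·t_k at every step:
  q = 1: r = 139, s = 1 − 1·0 = 1, t = 0 − 1·1 = -1  (check: 353·1 + 214·(-1) = 139)
  q = 1: r = 75, s = 0 − 1·1 = -1, t = 1 − 1·(-1) = 2  (check: 353·(-1) + 214·2 = 75)
  q = 1: r = 64, s = 1 − 1·(-1) = 2, t = -1 − 1·2 = -3  (check: 353·2 + 214·(-3) = 64)
  q = 1: r = 11, s = -1 − 1·2 = -3, t = 2 − 1·(-3) = 5  (check: 353·(-3) + 214·5 = 11)
  q = 5: r = 9, s = 2 − 5·(-3) = 17, t = -3 − 5·5 = -28  (check: 353·17 + 214·(-28) = 9)
  q = 1: r = 2, s = -3 − 1·17 = -20, t = 5 − 1·(-28) = 33  (check: 353·(-20) + 214·33 = 2)
  q = 4: r = 1, s = 17 − 4·(-20) = 97, t = -28 − 4·33 = -160  (check: 353·97 + 214·(-160) = 1)
The row with r = 1 (the gcd) gives the Bezout coefficients s = 97, t = -160.
Result: 353 · (97) + 214 · (-160) = 1.

gcd(353, 214) = 1; s = 97, t = -160 (check: 353·97 + 214·(-160) = 1).


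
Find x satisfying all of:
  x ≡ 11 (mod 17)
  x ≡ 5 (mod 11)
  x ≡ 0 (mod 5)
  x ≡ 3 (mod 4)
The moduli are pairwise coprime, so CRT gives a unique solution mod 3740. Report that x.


Product of moduli M = 17 · 11 · 5 · 4 = 3740.
Merge one congruence at a time:
  Start: x ≡ 11 (mod 17).
  Combine with x ≡ 5 (mod 11); new modulus lcm = 187.
    Write x = 11 + 17·t and substitute into x ≡ 5 (mod 11): 17·t ≡ 5 − 11 = -6 (mod 11).
    Reduce coefficients mod 11: 6·t ≡ 5 (mod 11).
    The inverse of 6 mod 11 is 2 (since 6·2 = 12 = 1·11 + 1), so t ≡ 2·5 = 10 ≡ 10 (mod 11).
    Then x = 11 + 17·10 = 181, valid modulo lcm(17, 11) = 187: x ≡ 181 (mod 187).
  Combine with x ≡ 0 (mod 5); new modulus lcm = 935.
    Write x = 181 + 187·t and substitute into x ≡ 0 (mod 5): 187·t ≡ 0 − 181 = -181 (mod 5).
    Reduce coefficients mod 5: 2·t ≡ 4 (mod 5).
    The inverse of 2 mod 5 is 3 (since 2·3 = 6 = 1·5 + 1), so t ≡ 3·4 = 12 ≡ 2 (mod 5).
    Then x = 181 + 187·2 = 555, valid modulo lcm(187, 5) = 935: x ≡ 555 (mod 935).
  Combine with x ≡ 3 (mod 4); new modulus lcm = 3740.
    Write x = 555 + 935·t and substitute into x ≡ 3 (mod 4): 935·t ≡ 3 − 555 = -552 (mod 4).
    Reduce coefficients mod 4: 3·t ≡ 0 (mod 4).
    The inverse of 3 mod 4 is 3 (since 3·3 = 9 = 2·4 + 1), so t ≡ 3·0 = 0 ≡ 0 (mod 4).
    Then x = 555 + 935·0 = 555, valid modulo lcm(935, 4) = 3740: x ≡ 555 (mod 3740).
Verify against each original: 555 mod 17 = 11, 555 mod 11 = 5, 555 mod 5 = 0, 555 mod 4 = 3.

x ≡ 555 (mod 3740).


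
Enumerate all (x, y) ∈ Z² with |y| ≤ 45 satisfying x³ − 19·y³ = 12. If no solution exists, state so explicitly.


The equation is x³ - 19y³ = 12. For fixed y, x³ = 19·y³ + 12, so a solution requires the RHS to be a perfect cube.
Strategy: iterate y from -45 to 45, compute RHS = 19·y³ + 12, and check whether it is a (positive or negative) perfect cube.
Check small values of y:
  y = 0: RHS = 12 is not a perfect cube.
  y = 1: RHS = 31 is not a perfect cube.
  y = -1: RHS = -7 is not a perfect cube.
  y = 2: RHS = 164 is not a perfect cube.
  y = -2: RHS = -140 is not a perfect cube.
  y = 3: RHS = 525 is not a perfect cube.
  y = -3: RHS = -501 is not a perfect cube.
Continuing the search up to |y| = 45 finds no solutions either.
No (x, y) in the scanned range satisfies the equation.

No integer solutions with |y| ≤ 45.


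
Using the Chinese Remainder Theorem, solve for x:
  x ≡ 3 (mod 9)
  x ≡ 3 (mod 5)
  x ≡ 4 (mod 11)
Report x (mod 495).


Moduli 9, 5, 11 are pairwise coprime; by CRT there is a unique solution modulo M = 9 · 5 · 11 = 495.
Solve pairwise, accumulating the modulus:
  Start with x ≡ 3 (mod 9).
  Combine with x ≡ 3 (mod 5): since gcd(9, 5) = 1, we get a unique residue mod 45.
    Write x = 3 + 9·t and substitute into x ≡ 3 (mod 5): 9·t ≡ 3 − 3 = 0 (mod 5).
    Reduce coefficients mod 5: 4·t ≡ 0 (mod 5).
    The inverse of 4 mod 5 is 4 (since 4·4 = 16 = 3·5 + 1), so t ≡ 4·0 = 0 ≡ 0 (mod 5).
    Then x = 3 + 9·0 = 3, valid modulo lcm(9, 5) = 45: x ≡ 3 (mod 45).
  Combine with x ≡ 4 (mod 11): since gcd(45, 11) = 1, we get a unique residue mod 495.
    Write x = 3 + 45·t and substitute into x ≡ 4 (mod 11): 45·t ≡ 4 − 3 = 1 (mod 11).
    Reduce coefficients mod 11: 1·t ≡ 1 (mod 11).
    So t ≡ 1 (mod 11).
    Then x = 3 + 45·1 = 48, valid modulo lcm(45, 11) = 495: x ≡ 48 (mod 495).
Verify: 48 mod 9 = 3 ✓, 48 mod 5 = 3 ✓, 48 mod 11 = 4 ✓.

x ≡ 48 (mod 495).


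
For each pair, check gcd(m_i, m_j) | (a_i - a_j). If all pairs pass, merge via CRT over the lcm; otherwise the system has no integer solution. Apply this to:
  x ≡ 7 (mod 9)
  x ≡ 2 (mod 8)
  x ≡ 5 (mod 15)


Moduli 9, 8, 15 are not pairwise coprime, so CRT works modulo lcm(m_i) when all pairwise compatibility conditions hold.
Pairwise compatibility: gcd(m_i, m_j) must divide a_i - a_j for every pair.
Merge one congruence at a time:
  Start: x ≡ 7 (mod 9).
  Combine with x ≡ 2 (mod 8): gcd(9, 8) = 1; 2 - 7 = -5, which IS divisible by 1, so compatible.
    Write x = 7 + 9·t and substitute into x ≡ 2 (mod 8): 9·t ≡ 2 − 7 = -5 (mod 8).
    Reduce coefficients mod 8: 1·t ≡ 3 (mod 8).
    So t ≡ 3 (mod 8).
    Then x = 7 + 9·3 = 34, valid modulo lcm(9, 8) = 72: x ≡ 34 (mod 72).
  Combine with x ≡ 5 (mod 15): gcd(72, 15) = 3, and 5 - 34 = -29 is NOT divisible by 3.
    ⇒ system is inconsistent (no integer solution).

No solution (the system is inconsistent).


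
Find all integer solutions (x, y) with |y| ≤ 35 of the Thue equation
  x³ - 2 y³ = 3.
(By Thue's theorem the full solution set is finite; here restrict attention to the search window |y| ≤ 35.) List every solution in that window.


The equation is x³ - 2y³ = 3. For fixed y, x³ = 2·y³ + 3, so a solution requires the RHS to be a perfect cube.
Strategy: iterate y from -35 to 35, compute RHS = 2·y³ + 3, and check whether it is a (positive or negative) perfect cube.
Check small values of y:
  y = 0: RHS = 3 is not a perfect cube.
  y = 1: RHS = 5 is not a perfect cube.
  y = -1: RHS = 1 = (1)³ ⇒ x = 1 works.
  y = 2: RHS = 19 is not a perfect cube.
  y = -2: RHS = -13 is not a perfect cube.
  y = 3: RHS = 57 is not a perfect cube.
  y = -3: RHS = -51 is not a perfect cube.
Continuing, at y = -4: RHS = -125 = (-5)³ ⇒ x = -5 works.
Searching the remaining y in |y| ≤ 35 finds no further solutions.
Collected solutions: (1, -1), (-5, -4).

Solutions (with |y| ≤ 35): (1, -1), (-5, -4).


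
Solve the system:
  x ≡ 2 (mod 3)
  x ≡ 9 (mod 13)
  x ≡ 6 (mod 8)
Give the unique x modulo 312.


Moduli 3, 13, 8 are pairwise coprime; by CRT there is a unique solution modulo M = 3 · 13 · 8 = 312.
Solve pairwise, accumulating the modulus:
  Start with x ≡ 2 (mod 3).
  Combine with x ≡ 9 (mod 13): since gcd(3, 13) = 1, we get a unique residue mod 39.
    Write x = 2 + 3·t and substitute into x ≡ 9 (mod 13): 3·t ≡ 9 − 2 = 7 (mod 13).
    The inverse of 3 mod 13 is 9 (since 3·9 = 27 = 2·13 + 1), so t ≡ 9·7 = 63 ≡ 11 (mod 13).
    Then x = 2 + 3·11 = 35, valid modulo lcm(3, 13) = 39: x ≡ 35 (mod 39).
  Combine with x ≡ 6 (mod 8): since gcd(39, 8) = 1, we get a unique residue mod 312.
    Write x = 35 + 39·t and substitute into x ≡ 6 (mod 8): 39·t ≡ 6 − 35 = -29 (mod 8).
    Reduce coefficients mod 8: 7·t ≡ 3 (mod 8).
    The inverse of 7 mod 8 is 7 (since 7·7 = 49 = 6·8 + 1), so t ≡ 7·3 = 21 ≡ 5 (mod 8).
    Then x = 35 + 39·5 = 230, valid modulo lcm(39, 8) = 312: x ≡ 230 (mod 312).
Verify: 230 mod 3 = 2 ✓, 230 mod 13 = 9 ✓, 230 mod 8 = 6 ✓.

x ≡ 230 (mod 312).


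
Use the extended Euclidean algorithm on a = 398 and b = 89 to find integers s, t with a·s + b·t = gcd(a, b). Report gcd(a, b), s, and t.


Euclidean algorithm on (398, 89) — divide until remainder is 0:
  398 = 4 · 89 + 42
  89 = 2 · 42 + 5
  42 = 8 · 5 + 2
  5 = 2 · 2 + 1
  2 = 2 · 1 + 0
gcd(398, 89) = 1.
Track Bezout coefficients alongside the remainders: start with r₀ = 398 = a·1 + b·0 (s = 1, t = 0) and r₁ = 89 = a·0 + b·1 (s = 0, t = 1); each new remainder r_{k+1} = r_{k-1} − q_k·r_k inherits s_{k+1} = s_{k-1} − q_k·s_k, t_{k+1} = t_{k-1} − q_k·t_k, so r_k = a·s_k + b·t_k at every step:
  q = 4: r = 42, s = 1 − 4·0 = 1, t = 0 − 4·1 = -4  (check: 398·1 + 89·(-4) = 42)
  q = 2: r = 5, s = 0 − 2·1 = -2, t = 1 − 2·(-4) = 9  (check: 398·(-2) + 89·9 = 5)
  q = 8: r = 2, s = 1 − 8·(-2) = 17, t = -4 − 8·9 = -76  (check: 398·17 + 89·(-76) = 2)
  q = 2: r = 1, s = -2 − 2·17 = -36, t = 9 − 2·(-76) = 161  (check: 398·(-36) + 89·161 = 1)
The row with r = 1 (the gcd) gives the Bezout coefficients s = -36, t = 161.
Result: 398 · (-36) + 89 · (161) = 1.

gcd(398, 89) = 1; s = -36, t = 161 (check: 398·(-36) + 89·161 = 1).


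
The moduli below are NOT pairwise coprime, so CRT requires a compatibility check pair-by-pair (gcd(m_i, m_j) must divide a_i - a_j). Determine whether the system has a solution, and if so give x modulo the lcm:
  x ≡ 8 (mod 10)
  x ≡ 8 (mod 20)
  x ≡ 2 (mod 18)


Moduli 10, 20, 18 are not pairwise coprime, so CRT works modulo lcm(m_i) when all pairwise compatibility conditions hold.
Pairwise compatibility: gcd(m_i, m_j) must divide a_i - a_j for every pair.
Merge one congruence at a time:
  Start: x ≡ 8 (mod 10).
  Combine with x ≡ 8 (mod 20): gcd(10, 20) = 10; 8 - 8 = 0, which IS divisible by 10, so compatible.
    Write x = 8 + 10·t and substitute into x ≡ 8 (mod 20): 10·t ≡ 8 − 8 = 0 (mod 20).
    Divide the congruence (and modulus) by g = 10: 1·t ≡ 0 (mod 2).
    So t ≡ 0 (mod 2).
    Then x = 8 + 10·0 = 8, valid modulo lcm(10, 20) = 20: x ≡ 8 (mod 20).
  Combine with x ≡ 2 (mod 18): gcd(20, 18) = 2; 2 - 8 = -6, which IS divisible by 2, so compatible.
    Write x = 8 + 20·t and substitute into x ≡ 2 (mod 18): 20·t ≡ 2 − 8 = -6 (mod 18).
    Divide the congruence (and modulus) by g = 2: 10·t ≡ -3 (mod 9).
    Reduce coefficients mod 9: 1·t ≡ 6 (mod 9).
    So t ≡ 6 (mod 9).
    Then x = 8 + 20·6 = 128, valid modulo lcm(20, 18) = 180: x ≡ 128 (mod 180).
Verify: 128 mod 10 = 8, 128 mod 20 = 8, 128 mod 18 = 2.

x ≡ 128 (mod 180).


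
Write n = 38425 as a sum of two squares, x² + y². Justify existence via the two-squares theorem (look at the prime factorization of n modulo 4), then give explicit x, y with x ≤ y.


Step 1: Factor n = 38425 = 5^2 · 29 · 53.
Step 2: Check the mod-4 condition on each prime factor: 5 ≡ 1 (mod 4), exponent 2; 29 ≡ 1 (mod 4), exponent 1; 53 ≡ 1 (mod 4), exponent 1.
All primes ≡ 3 (mod 4) appear to even exponent (or don't appear), so by the two-squares theorem n IS expressible as a sum of two squares.
Step 3: Build a representation. Group n = k² · m with k = 5 and m = 29 · 53 = 1537 (a product of primes ≡ 1 (mod 4)); a representation of m scales to one of n via (k·x)² + (k·y)² = k²(x² + y²). Each prime p ≡ 1 (mod 4) is itself a sum of two squares; find a² by testing p − a² for a perfect square:
  29: 29 − 1² = 28, 29 − 2² = 25 = 5² ⇒ 29 = 2² + 5².
  53: 53 − 1² = 52, 53 − 2² = 49 = 7² ⇒ 53 = 2² + 7².
  Combine using the Brahmagupta–Fibonacci identity (a² + b²)(c² + d²) = (ac − bd)² + (ad + bc)² = (ac + bd)² + (ad − bc)²:
  29 · 53 = 1537: from (2² + 5²)(2² + 7²), take (2·2 − 5·7, 2·7 + 5·2) = (4 − 35, 14 + 10) = (-31, 24); dropping signs (only squares matter) gives (31, 24); check 31² + 24² = 961 + 576 = 1537 ✓.
  Scale by k = 5: (5·31, 5·24) = (155, 120).
Step 4: Order so x ≤ y and verify: 120² + 155² = 14400 + 24025 = 38425 = n. ✓

n = 38425 = 120² + 155² (one valid representation with x ≤ y).


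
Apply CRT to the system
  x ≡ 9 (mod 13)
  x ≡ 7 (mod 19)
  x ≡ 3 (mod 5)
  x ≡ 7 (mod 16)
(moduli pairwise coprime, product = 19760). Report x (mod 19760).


Product of moduli M = 13 · 19 · 5 · 16 = 19760.
Merge one congruence at a time:
  Start: x ≡ 9 (mod 13).
  Combine with x ≡ 7 (mod 19); new modulus lcm = 247.
    Write x = 9 + 13·t and substitute into x ≡ 7 (mod 19): 13·t ≡ 7 − 9 = -2 (mod 19).
    Reduce coefficients mod 19: 13·t ≡ 17 (mod 19).
    The inverse of 13 mod 19 is 3 (since 13·3 = 39 = 2·19 + 1), so t ≡ 3·17 = 51 ≡ 13 (mod 19).
    Then x = 9 + 13·13 = 178, valid modulo lcm(13, 19) = 247: x ≡ 178 (mod 247).
  Combine with x ≡ 3 (mod 5); new modulus lcm = 1235.
    Write x = 178 + 247·t and substitute into x ≡ 3 (mod 5): 247·t ≡ 3 − 178 = -175 (mod 5).
    Reduce coefficients mod 5: 2·t ≡ 0 (mod 5).
    The inverse of 2 mod 5 is 3 (since 2·3 = 6 = 1·5 + 1), so t ≡ 3·0 = 0 ≡ 0 (mod 5).
    Then x = 178 + 247·0 = 178, valid modulo lcm(247, 5) = 1235: x ≡ 178 (mod 1235).
  Combine with x ≡ 7 (mod 16); new modulus lcm = 19760.
    Write x = 178 + 1235·t and substitute into x ≡ 7 (mod 16): 1235·t ≡ 7 − 178 = -171 (mod 16).
    Reduce coefficients mod 16: 3·t ≡ 5 (mod 16).
    The inverse of 3 mod 16 is 11 (since 3·11 = 33 = 2·16 + 1), so t ≡ 11·5 = 55 ≡ 7 (mod 16).
    Then x = 178 + 1235·7 = 8823, valid modulo lcm(1235, 16) = 19760: x ≡ 8823 (mod 19760).
Verify against each original: 8823 mod 13 = 9, 8823 mod 19 = 7, 8823 mod 5 = 3, 8823 mod 16 = 7.

x ≡ 8823 (mod 19760).


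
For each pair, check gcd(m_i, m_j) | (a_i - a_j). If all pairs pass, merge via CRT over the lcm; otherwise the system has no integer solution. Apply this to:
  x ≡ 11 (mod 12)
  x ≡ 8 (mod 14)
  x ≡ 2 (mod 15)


Moduli 12, 14, 15 are not pairwise coprime, so CRT works modulo lcm(m_i) when all pairwise compatibility conditions hold.
Pairwise compatibility: gcd(m_i, m_j) must divide a_i - a_j for every pair.
Merge one congruence at a time:
  Start: x ≡ 11 (mod 12).
  Combine with x ≡ 8 (mod 14): gcd(12, 14) = 2, and 8 - 11 = -3 is NOT divisible by 2.
    ⇒ system is inconsistent (no integer solution).

No solution (the system is inconsistent).


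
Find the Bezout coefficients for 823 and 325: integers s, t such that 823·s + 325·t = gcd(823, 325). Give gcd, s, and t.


Euclidean algorithm on (823, 325) — divide until remainder is 0:
  823 = 2 · 325 + 173
  325 = 1 · 173 + 152
  173 = 1 · 152 + 21
  152 = 7 · 21 + 5
  21 = 4 · 5 + 1
  5 = 5 · 1 + 0
gcd(823, 325) = 1.
Track Bezout coefficients alongside the remainders: start with r₀ = 823 = a·1 + b·0 (s = 1, t = 0) and r₁ = 325 = a·0 + b·1 (s = 0, t = 1); each new remainder r_{k+1} = r_{k-1} − q_k·r_k inherits s_{k+1} = s_{k-1} − q_k·s_k, t_{k+1} = t_{k-1} − q_k·t_k, so r_k = a·s_k + b·t_k at every step:
  q = 2: r = 173, s = 1 − 2·0 = 1, t = 0 − 2·1 = -2  (check: 823·1 + 325·(-2) = 173)
  q = 1: r = 152, s = 0 − 1·1 = -1, t = 1 − 1·(-2) = 3  (check: 823·(-1) + 325·3 = 152)
  q = 1: r = 21, s = 1 − 1·(-1) = 2, t = -2 − 1·3 = -5  (check: 823·2 + 325·(-5) = 21)
  q = 7: r = 5, s = -1 − 7·2 = -15, t = 3 − 7·(-5) = 38  (check: 823·(-15) + 325·38 = 5)
  q = 4: r = 1, s = 2 − 4·(-15) = 62, t = -5 − 4·38 = -157  (check: 823·62 + 325·(-157) = 1)
The row with r = 1 (the gcd) gives the Bezout coefficients s = 62, t = -157.
Result: 823 · (62) + 325 · (-157) = 1.

gcd(823, 325) = 1; s = 62, t = -157 (check: 823·62 + 325·(-157) = 1).
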